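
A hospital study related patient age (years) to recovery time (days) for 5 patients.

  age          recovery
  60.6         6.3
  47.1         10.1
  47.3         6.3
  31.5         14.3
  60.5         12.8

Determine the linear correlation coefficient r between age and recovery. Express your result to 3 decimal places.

-0.453

n = 5, Σx = 247, Σy = 49.8, Σx² = 12780.56, Σy² = 549.72, Σxy = 2380.33
nΣxy − ΣxΣy = 11901.65 − 12300.6 = -398.95
nΣx² − (Σx)² = 63902.8 − 61009 = 2893.8; nΣy² − (Σy)² = 2748.6 − 2480.04 = 268.56
r = -398.95 / √(2893.8 × 268.56) = -398.95 / 881.5662 ≈ -0.453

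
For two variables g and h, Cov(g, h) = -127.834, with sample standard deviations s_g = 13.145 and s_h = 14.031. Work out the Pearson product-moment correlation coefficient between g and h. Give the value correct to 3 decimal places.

r = Cov(g,h) / (s_g · s_h) = -127.834 / (13.145 × 14.031)
  = -127.834 / 184.4375 ≈ -0.693

-0.693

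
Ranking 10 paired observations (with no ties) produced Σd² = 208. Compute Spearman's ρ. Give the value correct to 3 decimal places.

-0.261

ρ = 1 − 6Σd² / [n(n²−1)] = 1 − 6×208 / (10×99)
  = 1 − 1248/990 = 1 − 1.2606 ≈ -0.261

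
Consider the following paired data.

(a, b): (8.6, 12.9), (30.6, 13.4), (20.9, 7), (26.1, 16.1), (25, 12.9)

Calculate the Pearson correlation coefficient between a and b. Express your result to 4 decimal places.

0.2192

n = 5, Σa = 111.2, Σb = 62.3, Σa² = 2753.34, Σb² = 820.59, Σab = 1409.99
nΣab − ΣaΣb = 7049.95 − 6927.76 = 122.19
nΣa² − (Σa)² = 13766.7 − 12365.44 = 1401.26; nΣb² − (Σb)² = 4102.95 − 3881.29 = 221.66
r = 122.19 / √(1401.26 × 221.66) = 122.19 / 557.3179 ≈ 0.2192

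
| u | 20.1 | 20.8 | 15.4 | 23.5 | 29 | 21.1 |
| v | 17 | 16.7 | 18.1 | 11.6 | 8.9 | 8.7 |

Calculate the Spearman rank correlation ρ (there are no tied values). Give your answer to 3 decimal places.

Rank u: 2, 3, 1, 5, 6, 4
Rank v: 5, 4, 6, 3, 2, 1
d = rank(u) − rank(v): -3, -1, -5, 2, 4, 3; Σd² = 64
ρ = 1 − 6Σd² / [n(n²−1)] = 1 − 6×64 / (6×35) = 1 − 384/210 ≈ -0.829

-0.829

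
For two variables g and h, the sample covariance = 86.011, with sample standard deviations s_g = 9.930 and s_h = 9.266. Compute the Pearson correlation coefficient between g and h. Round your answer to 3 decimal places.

0.935

r = Cov(g,h) / (s_g · s_h) = 86.011 / (9.930 × 9.266)
  = 86.011 / 92.0114 ≈ 0.935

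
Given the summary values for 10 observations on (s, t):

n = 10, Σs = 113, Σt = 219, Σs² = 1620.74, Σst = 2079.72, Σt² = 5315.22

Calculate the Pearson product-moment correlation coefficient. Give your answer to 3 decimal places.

-0.935

r = (nΣst − ΣsΣt) / √[(nΣs² − (Σs)²)(nΣt² − (Σt)²)]
Numerator: 10×2079.72 − 113×219 = -3949.8
Denominator: √[(16207.4 − 12769)(53152.2 − 47961)] = √[3438.4 × 5191.2] = 4224.8576
r = -3949.8 / 4224.8576 ≈ -0.935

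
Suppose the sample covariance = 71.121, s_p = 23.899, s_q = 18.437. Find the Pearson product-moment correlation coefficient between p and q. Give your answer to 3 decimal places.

r = Cov(p,q) / (s_p · s_q) = 71.121 / (23.899 × 18.437)
  = 71.121 / 440.6259 ≈ 0.161

0.161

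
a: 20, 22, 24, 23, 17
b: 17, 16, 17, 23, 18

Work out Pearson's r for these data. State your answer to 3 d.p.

n = 5, Σa = 106, Σb = 91, Σa² = 2278, Σb² = 1687, Σab = 1935
nΣab − ΣaΣb = 9675 − 9646 = 29
nΣa² − (Σa)² = 11390 − 11236 = 154; nΣb² − (Σb)² = 8435 − 8281 = 154
r = 29 / √(154 × 154) = 29 / 154.0000 ≈ 0.188

0.188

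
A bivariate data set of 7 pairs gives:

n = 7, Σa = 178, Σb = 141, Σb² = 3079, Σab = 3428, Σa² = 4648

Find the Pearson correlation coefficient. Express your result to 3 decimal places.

r = (nΣab − ΣaΣb) / √[(nΣa² − (Σa)²)(nΣb² − (Σb)²)]
Numerator: 7×3428 − 178×141 = -1102
Denominator: √[(32536 − 31684)(21553 − 19881)] = √[852 × 1672] = 1193.5426
r = -1102 / 1193.5426 ≈ -0.923

-0.923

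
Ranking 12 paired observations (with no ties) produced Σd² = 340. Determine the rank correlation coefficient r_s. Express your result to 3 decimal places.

ρ = 1 − 6Σd² / [n(n²−1)] = 1 − 6×340 / (12×143)
  = 1 − 2040/1716 = 1 − 1.1888 ≈ -0.189

-0.189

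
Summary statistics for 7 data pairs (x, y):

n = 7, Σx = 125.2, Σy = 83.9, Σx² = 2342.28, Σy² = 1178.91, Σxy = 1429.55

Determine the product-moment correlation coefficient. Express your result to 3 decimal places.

-0.532

r = (nΣxy − ΣxΣy) / √[(nΣx² − (Σx)²)(nΣy² − (Σy)²)]
Numerator: 7×1429.55 − 125.2×83.9 = -497.43
Denominator: √[(16395.96 − 15675.04)(8252.37 − 7039.21)] = √[720.92 × 1213.16] = 935.1959
r = -497.43 / 935.1959 ≈ -0.532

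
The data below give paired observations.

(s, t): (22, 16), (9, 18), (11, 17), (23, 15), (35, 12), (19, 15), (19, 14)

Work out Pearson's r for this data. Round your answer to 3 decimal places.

-0.909

n = 7, Σs = 138, Σt = 107, Σs² = 3162, Σt² = 1659, Σst = 2017
nΣst − ΣsΣt = 14119 − 14766 = -647
nΣs² − (Σs)² = 22134 − 19044 = 3090; nΣt² − (Σt)² = 11613 − 11449 = 164
r = -647 / √(3090 × 164) = -647 / 711.8708 ≈ -0.909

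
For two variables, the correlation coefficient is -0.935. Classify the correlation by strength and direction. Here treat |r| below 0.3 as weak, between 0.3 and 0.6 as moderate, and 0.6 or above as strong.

strong negative

r = -0.935 < 0 so the relationship is negative.
|r| = 0.935, which falls in the strong range.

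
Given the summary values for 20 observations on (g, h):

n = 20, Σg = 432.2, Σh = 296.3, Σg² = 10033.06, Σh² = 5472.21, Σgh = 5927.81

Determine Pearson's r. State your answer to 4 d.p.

r = (nΣgh − ΣgΣh) / √[(nΣg² − (Σg)²)(nΣh² − (Σh)²)]
Numerator: 20×5927.81 − 432.2×296.3 = -9504.66
Denominator: √[(200661.2 − 186796.84)(109444.2 − 87793.69)] = √[13864.36 × 21650.51] = 17325.4283
r = -9504.66 / 17325.4283 ≈ -0.5486

-0.5486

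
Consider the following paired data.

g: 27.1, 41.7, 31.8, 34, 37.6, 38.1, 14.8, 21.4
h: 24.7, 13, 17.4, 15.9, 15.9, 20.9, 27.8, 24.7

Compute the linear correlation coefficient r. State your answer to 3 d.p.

-0.885

n = 8, Σg = 246.5, Σh = 160.3, Σg² = 8182.91, Σh² = 3407.21, Σgh = 4639.54
nΣgh − ΣgΣh = 37116.32 − 39513.95 = -2397.63
nΣg² − (Σg)² = 65463.28 − 60762.25 = 4701.03; nΣh² − (Σh)² = 27257.68 − 25696.09 = 1561.59
r = -2397.63 / √(4701.03 × 1561.59) = -2397.63 / 2709.4430 ≈ -0.885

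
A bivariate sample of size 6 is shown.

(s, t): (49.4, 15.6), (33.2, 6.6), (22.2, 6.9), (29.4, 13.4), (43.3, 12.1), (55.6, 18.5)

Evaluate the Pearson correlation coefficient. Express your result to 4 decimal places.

n = 6, Σs = 233.1, Σt = 73.1, Σs² = 9866.05, Σt² = 1002.75, Σst = 3089.43
nΣst − ΣsΣt = 18536.58 − 17039.61 = 1496.97
nΣs² − (Σs)² = 59196.3 − 54335.61 = 4860.69; nΣt² − (Σt)² = 6016.5 − 5343.61 = 672.89
r = 1496.97 / √(4860.69 × 672.89) = 1496.97 / 1808.5104 ≈ 0.8277

0.8277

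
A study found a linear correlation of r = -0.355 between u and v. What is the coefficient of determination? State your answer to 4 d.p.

r² = (-0.355)² = 0.1260

0.1260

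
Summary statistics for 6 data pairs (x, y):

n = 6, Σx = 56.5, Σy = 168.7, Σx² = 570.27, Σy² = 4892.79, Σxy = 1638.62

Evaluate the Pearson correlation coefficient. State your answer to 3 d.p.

r = (nΣxy − ΣxΣy) / √[(nΣx² − (Σx)²)(nΣy² − (Σy)²)]
Numerator: 6×1638.62 − 56.5×168.7 = 300.17
Denominator: √[(3421.62 − 3192.25)(29356.74 − 28459.69)] = √[229.37 × 897.05] = 453.6037
r = 300.17 / 453.6037 ≈ 0.662

0.662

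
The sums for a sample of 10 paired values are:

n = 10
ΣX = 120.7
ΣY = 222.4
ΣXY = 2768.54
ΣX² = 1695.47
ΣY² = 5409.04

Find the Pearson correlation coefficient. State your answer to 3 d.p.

0.253

r = (nΣXY − ΣXΣY) / √[(nΣX² − (ΣX)²)(nΣY² − (ΣY)²)]
Numerator: 10×2768.54 − 120.7×222.4 = 841.72
Denominator: √[(16954.7 − 14568.49)(54090.4 − 49461.76)] = √[2386.21 × 4628.64] = 3323.3879
r = 841.72 / 3323.3879 ≈ 0.253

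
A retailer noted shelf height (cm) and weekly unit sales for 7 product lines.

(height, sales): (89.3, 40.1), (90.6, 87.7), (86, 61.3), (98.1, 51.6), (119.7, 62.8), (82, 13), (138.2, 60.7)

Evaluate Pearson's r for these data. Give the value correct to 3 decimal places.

n = 7, Σx = 703.9, Σy = 377.2, Σx² = 73353.79, Σy² = 23516.88, Σxy = 38832.21
nΣxy − ΣxΣy = 271825.47 − 265511.08 = 6314.39
nΣx² − (Σx)² = 513476.53 − 495475.21 = 18001.32; nΣy² − (Σy)² = 164618.16 − 142279.84 = 22338.32
r = 6314.39 / √(18001.32 × 22338.32) = 6314.39 / 20052.9112 ≈ 0.315

0.315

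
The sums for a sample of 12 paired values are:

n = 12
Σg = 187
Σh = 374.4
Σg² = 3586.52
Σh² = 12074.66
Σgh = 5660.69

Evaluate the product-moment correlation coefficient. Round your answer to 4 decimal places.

-0.3377

r = (nΣgh − ΣgΣh) / √[(nΣg² − (Σg)²)(nΣh² − (Σh)²)]
Numerator: 12×5660.69 − 187×374.4 = -2084.52
Denominator: √[(43038.24 − 34969)(144895.92 − 140175.36)] = √[8069.24 × 4720.56] = 6171.8175
r = -2084.52 / 6171.8175 ≈ -0.3377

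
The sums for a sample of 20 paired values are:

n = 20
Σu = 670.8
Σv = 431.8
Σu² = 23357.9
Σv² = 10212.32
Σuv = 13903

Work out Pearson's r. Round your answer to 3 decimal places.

r = (nΣuv − ΣuΣv) / √[(nΣu² − (Σu)²)(nΣv² − (Σv)²)]
Numerator: 20×13903 − 670.8×431.8 = -11591.44
Denominator: √[(467158 − 449972.64)(204246.4 − 186451.24)] = √[17185.36 × 17795.16] = 17487.6022
r = -11591.44 / 17487.6022 ≈ -0.663

-0.663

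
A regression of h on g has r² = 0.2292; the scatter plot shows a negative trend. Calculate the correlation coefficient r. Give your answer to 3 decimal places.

|r| = √0.2292 = 0.479
The association is negative, so r = −0.479.

-0.479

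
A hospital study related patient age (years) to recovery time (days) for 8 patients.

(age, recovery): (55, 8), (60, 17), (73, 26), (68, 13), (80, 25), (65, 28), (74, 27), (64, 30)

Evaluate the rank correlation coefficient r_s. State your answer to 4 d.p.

Rank age: 1, 2, 6, 5, 8, 4, 7, 3
Rank recovery: 1, 3, 5, 2, 4, 7, 6, 8
d = rank(age) − rank(recovery): 0, -1, 1, 3, 4, -3, 1, -5; Σd² = 62
ρ = 1 − 6Σd² / [n(n²−1)] = 1 − 6×62 / (8×63) = 1 − 372/504 ≈ 0.2619

0.2619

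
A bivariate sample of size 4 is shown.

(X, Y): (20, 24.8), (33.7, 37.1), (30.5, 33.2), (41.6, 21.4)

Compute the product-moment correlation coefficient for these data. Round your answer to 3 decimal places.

n = 4, ΣX = 125.8, ΣY = 116.5, ΣX² = 4196.5, ΣY² = 3551.65, ΣXY = 3649.11
nΣXY − ΣXΣY = 14596.44 − 14655.7 = -59.26
nΣX² − (ΣX)² = 16786 − 15825.64 = 960.36; nΣY² − (ΣY)² = 14206.6 − 13572.25 = 634.35
r = -59.26 / √(960.36 × 634.35) = -59.26 / 780.5154 ≈ -0.076

-0.076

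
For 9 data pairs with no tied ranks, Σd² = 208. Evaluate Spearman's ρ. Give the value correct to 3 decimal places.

-0.733

ρ = 1 − 6Σd² / [n(n²−1)] = 1 − 6×208 / (9×80)
  = 1 − 1248/720 = 1 − 1.7333 ≈ -0.733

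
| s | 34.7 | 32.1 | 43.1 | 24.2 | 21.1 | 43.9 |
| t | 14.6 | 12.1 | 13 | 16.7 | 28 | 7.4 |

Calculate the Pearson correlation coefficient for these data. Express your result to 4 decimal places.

-0.8282

n = 6, Σs = 199.1, Σt = 91.8, Σs² = 7050.17, Σt² = 1646.22, Σst = 2775.13
nΣst − ΣsΣt = 16650.78 − 18277.38 = -1626.6
nΣs² − (Σs)² = 42301.02 − 39640.81 = 2660.21; nΣt² − (Σt)² = 9877.32 − 8427.24 = 1450.08
r = -1626.6 / √(2660.21 × 1450.08) = -1626.6 / 1964.0563 ≈ -0.8282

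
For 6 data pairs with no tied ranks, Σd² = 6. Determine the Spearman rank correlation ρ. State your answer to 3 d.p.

0.829

ρ = 1 − 6Σd² / [n(n²−1)] = 1 − 6×6 / (6×35)
  = 1 − 36/210 = 1 − 0.1714 ≈ 0.829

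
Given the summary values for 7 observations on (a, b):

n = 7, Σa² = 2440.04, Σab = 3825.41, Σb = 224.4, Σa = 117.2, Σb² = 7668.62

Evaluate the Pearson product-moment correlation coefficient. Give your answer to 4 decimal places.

r = (nΣab − ΣaΣb) / √[(nΣa² − (Σa)²)(nΣb² − (Σb)²)]
Numerator: 7×3825.41 − 117.2×224.4 = 478.19
Denominator: √[(17080.28 − 13735.84)(53680.34 − 50355.36)] = √[3344.44 × 3324.98] = 3334.6958
r = 478.19 / 3334.6958 ≈ 0.1434

0.1434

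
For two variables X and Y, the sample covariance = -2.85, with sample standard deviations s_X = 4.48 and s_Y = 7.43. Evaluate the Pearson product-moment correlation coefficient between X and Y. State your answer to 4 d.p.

r = Cov(X,Y) / (s_X · s_Y) = -2.85 / (4.48 × 7.43)
  = -2.85 / 33.2864 ≈ -0.0856

-0.0856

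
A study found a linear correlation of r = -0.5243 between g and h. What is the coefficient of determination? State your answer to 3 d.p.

r² = (-0.5243)² = 0.275

0.275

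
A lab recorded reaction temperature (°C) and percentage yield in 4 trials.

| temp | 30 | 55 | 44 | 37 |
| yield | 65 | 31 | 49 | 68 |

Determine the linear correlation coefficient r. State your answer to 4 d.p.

n = 4, Σx = 166, Σy = 213, Σx² = 7230, Σy² = 12211, Σxy = 8327
nΣxy − ΣxΣy = 33308 − 35358 = -2050
nΣx² − (Σx)² = 28920 − 27556 = 1364; nΣy² − (Σy)² = 48844 − 45369 = 3475
r = -2050 / √(1364 × 3475) = -2050 / 2177.1311 ≈ -0.9416

-0.9416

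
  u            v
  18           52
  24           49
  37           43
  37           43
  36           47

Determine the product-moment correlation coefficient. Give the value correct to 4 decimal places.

-0.9247

n = 5, Σu = 152, Σv = 234, Σu² = 4934, Σv² = 11012, Σuv = 6986
nΣuv − ΣuΣv = 34930 − 35568 = -638
nΣu² − (Σu)² = 24670 − 23104 = 1566; nΣv² − (Σv)² = 55060 − 54756 = 304
r = -638 / √(1566 × 304) = -638 / 689.9739 ≈ -0.9247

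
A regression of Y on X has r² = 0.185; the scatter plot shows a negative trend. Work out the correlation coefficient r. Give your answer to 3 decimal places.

|r| = √0.185 = 0.430
The association is negative, so r = −0.430.

-0.430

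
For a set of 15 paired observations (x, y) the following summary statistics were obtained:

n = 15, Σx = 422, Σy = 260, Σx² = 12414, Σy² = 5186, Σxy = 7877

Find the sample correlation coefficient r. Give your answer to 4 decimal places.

0.9270

r = (nΣxy − ΣxΣy) / √[(nΣx² − (Σx)²)(nΣy² − (Σy)²)]
Numerator: 15×7877 − 422×260 = 8435
Denominator: √[(186210 − 178084)(77790 − 67600)] = √[8126 × 10190] = 9099.6670
r = 8435 / 9099.6670 ≈ 0.9270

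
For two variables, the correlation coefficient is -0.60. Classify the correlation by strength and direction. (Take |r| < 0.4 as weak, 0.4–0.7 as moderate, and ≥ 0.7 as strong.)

moderate negative

r = -0.60 < 0 so the relationship is negative.
|r| = 0.60, which falls in the moderate range.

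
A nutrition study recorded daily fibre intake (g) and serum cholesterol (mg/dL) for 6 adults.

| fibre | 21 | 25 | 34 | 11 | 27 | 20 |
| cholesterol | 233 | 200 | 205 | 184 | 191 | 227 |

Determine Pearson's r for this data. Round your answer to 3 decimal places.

n = 6, Σx = 138, Σy = 1240, Σx² = 3472, Σy² = 258180, Σxy = 28584
nΣxy − ΣxΣy = 171504 − 171120 = 384
nΣx² − (Σx)² = 20832 − 19044 = 1788; nΣy² − (Σy)² = 1549080 − 1537600 = 11480
r = 384 / √(1788 × 11480) = 384 / 4530.5894 ≈ 0.085

0.085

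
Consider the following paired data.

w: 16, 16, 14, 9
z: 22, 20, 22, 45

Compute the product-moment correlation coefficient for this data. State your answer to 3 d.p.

-0.967

n = 4, Σw = 55, Σz = 109, Σw² = 789, Σz² = 3393, Σwz = 1385
nΣwz − ΣwΣz = 5540 − 5995 = -455
nΣw² − (Σw)² = 3156 − 3025 = 131; nΣz² − (Σz)² = 13572 − 11881 = 1691
r = -455 / √(131 × 1691) = -455 / 470.6602 ≈ -0.967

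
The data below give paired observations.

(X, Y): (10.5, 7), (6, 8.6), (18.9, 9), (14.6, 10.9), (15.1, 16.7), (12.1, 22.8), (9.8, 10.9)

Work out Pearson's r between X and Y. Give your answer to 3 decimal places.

0.154

n = 7, ΣX = 87, ΣY = 85.9, ΣX² = 1187.08, ΣY² = 1240.31, ΣXY = 1089.21
nΣXY − ΣXΣY = 7624.47 − 7473.3 = 151.17
nΣX² − (ΣX)² = 8309.56 − 7569 = 740.56; nΣY² − (ΣY)² = 8682.17 − 7378.81 = 1303.36
r = 151.17 / √(740.56 × 1303.36) = 151.17 / 982.4542 ≈ 0.154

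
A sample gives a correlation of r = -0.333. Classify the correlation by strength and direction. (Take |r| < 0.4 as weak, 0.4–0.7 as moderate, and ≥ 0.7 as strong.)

r = -0.333 < 0 so the relationship is negative.
|r| = 0.333, which falls in the weak range.

weak negative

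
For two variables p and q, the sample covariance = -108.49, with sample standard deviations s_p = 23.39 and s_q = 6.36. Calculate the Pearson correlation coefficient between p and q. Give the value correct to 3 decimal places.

r = Cov(p,q) / (s_p · s_q) = -108.49 / (23.39 × 6.36)
  = -108.49 / 148.7604 ≈ -0.729

-0.729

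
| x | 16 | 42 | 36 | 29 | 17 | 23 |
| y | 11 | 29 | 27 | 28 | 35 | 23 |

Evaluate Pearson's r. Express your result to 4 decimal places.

0.3438

n = 6, Σx = 163, Σy = 153, Σx² = 4975, Σy² = 4229, Σxy = 4302
nΣxy − ΣxΣy = 25812 − 24939 = 873
nΣx² − (Σx)² = 29850 − 26569 = 3281; nΣy² − (Σy)² = 25374 − 23409 = 1965
r = 873 / √(3281 × 1965) = 873 / 2539.1268 ≈ 0.3438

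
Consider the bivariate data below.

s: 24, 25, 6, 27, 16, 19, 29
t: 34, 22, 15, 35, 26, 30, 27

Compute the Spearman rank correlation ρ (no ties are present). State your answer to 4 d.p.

Rank s: 4, 5, 1, 6, 2, 3, 7
Rank t: 6, 2, 1, 7, 3, 5, 4
d = rank(s) − rank(t): -2, 3, 0, -1, -1, -2, 3; Σd² = 28
ρ = 1 − 6Σd² / [n(n²−1)] = 1 − 6×28 / (7×48) = 1 − 168/336 ≈ 0.5000

0.5000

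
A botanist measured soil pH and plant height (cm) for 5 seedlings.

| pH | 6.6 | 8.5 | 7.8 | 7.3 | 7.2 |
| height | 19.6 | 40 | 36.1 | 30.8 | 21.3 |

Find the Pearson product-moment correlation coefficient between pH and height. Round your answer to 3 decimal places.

0.925

n = 5, Σx = 37.4, Σy = 147.8, Σx² = 281.78, Σy² = 4689.7, Σxy = 1129.14
nΣxy − ΣxΣy = 5645.7 − 5527.72 = 117.98
nΣx² − (Σx)² = 1408.9 − 1398.76 = 10.14; nΣy² − (Σy)² = 23448.5 − 21844.84 = 1603.66
r = 117.98 / √(10.14 × 1603.66) = 117.98 / 127.5191 ≈ 0.925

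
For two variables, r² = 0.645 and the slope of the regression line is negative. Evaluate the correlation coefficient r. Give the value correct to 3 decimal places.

|r| = √0.645 = 0.803
The association is negative, so r = −0.803.

-0.803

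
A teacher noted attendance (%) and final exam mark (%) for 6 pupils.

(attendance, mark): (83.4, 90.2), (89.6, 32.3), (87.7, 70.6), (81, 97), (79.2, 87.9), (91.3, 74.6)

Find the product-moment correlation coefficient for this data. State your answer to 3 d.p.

n = 6, Σx = 512.2, Σy = 452.6, Σx² = 43844.34, Σy² = 36864.26, Σxy = 38238.04
nΣxy − ΣxΣy = 229428.24 − 231821.72 = -2393.48
nΣx² − (Σx)² = 263066.04 − 262348.84 = 717.2; nΣy² − (Σy)² = 221185.56 − 204846.76 = 16338.8
r = -2393.48 / √(717.2 × 16338.8) = -2393.48 / 3423.1838 ≈ -0.699

-0.699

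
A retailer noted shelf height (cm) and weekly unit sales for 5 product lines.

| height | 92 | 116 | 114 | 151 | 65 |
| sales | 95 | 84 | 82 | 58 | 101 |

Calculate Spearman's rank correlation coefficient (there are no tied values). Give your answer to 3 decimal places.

Rank height: 2, 4, 3, 5, 1
Rank sales: 4, 3, 2, 1, 5
d = rank(height) − rank(sales): -2, 1, 1, 4, -4; Σd² = 38
ρ = 1 − 6Σd² / [n(n²−1)] = 1 − 6×38 / (5×24) = 1 − 228/120 ≈ -0.900

-0.900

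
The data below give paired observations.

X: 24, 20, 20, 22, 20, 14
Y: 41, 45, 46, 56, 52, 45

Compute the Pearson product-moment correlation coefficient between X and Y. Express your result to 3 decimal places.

n = 6, ΣX = 120, ΣY = 285, ΣX² = 2456, ΣY² = 13687, ΣXY = 5706
nΣXY − ΣXΣY = 34236 − 34200 = 36
nΣX² − (ΣX)² = 14736 − 14400 = 336; nΣY² − (ΣY)² = 82122 − 81225 = 897
r = 36 / √(336 × 897) = 36 / 548.9918 ≈ 0.066

0.066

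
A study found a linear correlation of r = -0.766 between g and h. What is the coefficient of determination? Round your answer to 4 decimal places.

r² = (-0.766)² = 0.5868

0.5868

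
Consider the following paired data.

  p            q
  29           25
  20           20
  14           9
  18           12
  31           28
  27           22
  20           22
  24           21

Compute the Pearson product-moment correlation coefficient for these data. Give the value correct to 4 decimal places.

0.9036

n = 8, Σp = 183, Σq = 159, Σp² = 4427, Σq² = 3443, Σpq = 3873
nΣpq − ΣpΣq = 30984 − 29097 = 1887
nΣp² − (Σp)² = 35416 − 33489 = 1927; nΣq² − (Σq)² = 27544 − 25281 = 2263
r = 1887 / √(1927 × 2263) = 1887 / 2088.2531 ≈ 0.9036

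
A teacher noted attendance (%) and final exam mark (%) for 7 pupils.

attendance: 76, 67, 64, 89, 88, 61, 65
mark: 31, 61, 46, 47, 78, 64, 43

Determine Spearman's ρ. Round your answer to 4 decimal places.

Rank attendance: 5, 4, 2, 7, 6, 1, 3
Rank mark: 1, 5, 3, 4, 7, 6, 2
d = rank(attendance) − rank(mark): 4, -1, -1, 3, -1, -5, 1; Σd² = 54
ρ = 1 − 6Σd² / [n(n²−1)] = 1 − 6×54 / (7×48) = 1 − 324/336 ≈ 0.0357

0.0357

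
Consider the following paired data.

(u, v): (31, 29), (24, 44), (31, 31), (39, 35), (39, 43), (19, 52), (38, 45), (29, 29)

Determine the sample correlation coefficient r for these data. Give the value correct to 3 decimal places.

n = 8, Σu = 250, Σv = 308, Σu² = 8186, Σv² = 12382, Σuv = 9497
nΣuv − ΣuΣv = 75976 − 77000 = -1024
nΣu² − (Σu)² = 65488 − 62500 = 2988; nΣv² − (Σv)² = 99056 − 94864 = 4192
r = -1024 / √(2988 × 4192) = -1024 / 3539.1660 ≈ -0.289

-0.289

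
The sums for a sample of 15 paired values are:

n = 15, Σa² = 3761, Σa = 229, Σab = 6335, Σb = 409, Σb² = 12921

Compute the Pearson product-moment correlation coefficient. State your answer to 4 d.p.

r = (nΣab − ΣaΣb) / √[(nΣa² − (Σa)²)(nΣb² − (Σb)²)]
Numerator: 15×6335 − 229×409 = 1364
Denominator: √[(56415 − 52441)(193815 − 167281)] = √[3974 × 26534] = 10268.6959
r = 1364 / 10268.6959 ≈ 0.1328

0.1328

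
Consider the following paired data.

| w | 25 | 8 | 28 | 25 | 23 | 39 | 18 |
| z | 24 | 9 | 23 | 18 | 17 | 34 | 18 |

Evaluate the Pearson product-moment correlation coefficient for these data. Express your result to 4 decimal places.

0.9502

n = 7, Σw = 166, Σz = 143, Σw² = 4472, Σz² = 3279, Σwz = 3807
nΣwz − ΣwΣz = 26649 − 23738 = 2911
nΣw² − (Σw)² = 31304 − 27556 = 3748; nΣz² − (Σz)² = 22953 − 20449 = 2504
r = 2911 / √(3748 × 2504) = 2911 / 3063.4934 ≈ 0.9502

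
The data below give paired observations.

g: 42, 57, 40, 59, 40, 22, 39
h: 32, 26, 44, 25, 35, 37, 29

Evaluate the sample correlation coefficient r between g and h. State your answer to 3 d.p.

-0.666

n = 7, Σg = 299, Σh = 228, Σg² = 13699, Σh² = 7696, Σgh = 9406
nΣgh − ΣgΣh = 65842 − 68172 = -2330
nΣg² − (Σg)² = 95893 − 89401 = 6492; nΣh² − (Σh)² = 53872 − 51984 = 1888
r = -2330 / √(6492 × 1888) = -2330 / 3500.9850 ≈ -0.666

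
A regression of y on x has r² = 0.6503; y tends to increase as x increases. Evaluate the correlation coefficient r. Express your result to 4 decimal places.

|r| = √0.6503 = 0.8064
The association is positive, so r = 0.8064.

0.8064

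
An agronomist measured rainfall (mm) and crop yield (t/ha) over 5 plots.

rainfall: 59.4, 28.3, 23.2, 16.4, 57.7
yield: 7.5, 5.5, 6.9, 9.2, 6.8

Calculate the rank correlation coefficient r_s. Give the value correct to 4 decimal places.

-0.3000

Rank rainfall: 5, 3, 2, 1, 4
Rank yield: 4, 1, 3, 5, 2
d = rank(rainfall) − rank(yield): 1, 2, -1, -4, 2; Σd² = 26
ρ = 1 − 6Σd² / [n(n²−1)] = 1 − 6×26 / (5×24) = 1 − 156/120 ≈ -0.3000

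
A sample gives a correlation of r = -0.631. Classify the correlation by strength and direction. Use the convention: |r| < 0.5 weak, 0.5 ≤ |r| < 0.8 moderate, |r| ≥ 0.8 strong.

moderate negative

r = -0.631 < 0 so the relationship is negative.
|r| = 0.631, which falls in the moderate range.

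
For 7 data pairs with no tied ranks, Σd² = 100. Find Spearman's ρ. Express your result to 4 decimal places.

-0.7857

ρ = 1 − 6Σd² / [n(n²−1)] = 1 − 6×100 / (7×48)
  = 1 − 600/336 = 1 − 1.78571 ≈ -0.7857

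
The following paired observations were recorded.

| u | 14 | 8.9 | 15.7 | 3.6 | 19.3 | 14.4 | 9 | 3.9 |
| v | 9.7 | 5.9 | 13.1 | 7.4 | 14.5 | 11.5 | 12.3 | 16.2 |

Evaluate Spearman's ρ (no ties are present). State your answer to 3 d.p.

0.381

Rank u: 5, 3, 7, 1, 8, 6, 4, 2
Rank v: 3, 1, 6, 2, 7, 4, 5, 8
d = rank(u) − rank(v): 2, 2, 1, -1, 1, 2, -1, -6; Σd² = 52
ρ = 1 − 6Σd² / [n(n²−1)] = 1 − 6×52 / (8×63) = 1 − 312/504 ≈ 0.381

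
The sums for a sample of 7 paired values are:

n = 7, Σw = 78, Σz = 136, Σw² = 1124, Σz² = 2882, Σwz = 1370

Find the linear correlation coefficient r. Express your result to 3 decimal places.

-0.588

r = (nΣwz − ΣwΣz) / √[(nΣw² − (Σw)²)(nΣz² − (Σz)²)]
Numerator: 7×1370 − 78×136 = -1018
Denominator: √[(7868 − 6084)(20174 − 18496)] = √[1784 × 1678] = 1730.1884
r = -1018 / 1730.1884 ≈ -0.588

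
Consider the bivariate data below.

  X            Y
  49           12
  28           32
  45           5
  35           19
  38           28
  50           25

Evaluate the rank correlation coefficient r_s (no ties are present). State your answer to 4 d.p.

Rank X: 5, 1, 4, 2, 3, 6
Rank Y: 2, 6, 1, 3, 5, 4
d = rank(X) − rank(Y): 3, -5, 3, -1, -2, 2; Σd² = 52
ρ = 1 − 6Σd² / [n(n²−1)] = 1 − 6×52 / (6×35) = 1 − 312/210 ≈ -0.4857

-0.4857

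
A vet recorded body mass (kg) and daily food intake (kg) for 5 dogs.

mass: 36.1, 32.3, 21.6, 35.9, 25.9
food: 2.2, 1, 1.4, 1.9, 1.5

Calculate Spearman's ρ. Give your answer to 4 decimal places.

0.7000

Rank mass: 5, 3, 1, 4, 2
Rank food: 5, 1, 2, 4, 3
d = rank(mass) − rank(food): 0, 2, -1, 0, -1; Σd² = 6
ρ = 1 − 6Σd² / [n(n²−1)] = 1 − 6×6 / (5×24) = 1 − 36/120 ≈ 0.7000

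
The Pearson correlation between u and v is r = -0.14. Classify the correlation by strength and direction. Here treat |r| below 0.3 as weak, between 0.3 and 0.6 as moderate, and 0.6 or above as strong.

r = -0.14 < 0 so the relationship is negative.
|r| = 0.14, which falls in the weak range.

weak negative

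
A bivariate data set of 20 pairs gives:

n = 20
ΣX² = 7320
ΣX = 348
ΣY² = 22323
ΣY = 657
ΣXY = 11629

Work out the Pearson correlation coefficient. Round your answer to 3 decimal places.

0.204

r = (nΣXY − ΣXΣY) / √[(nΣX² − (ΣX)²)(nΣY² − (ΣY)²)]
Numerator: 20×11629 − 348×657 = 3944
Denominator: √[(146400 − 121104)(446460 − 431649)] = √[25296 × 14811] = 19356.1116
r = 3944 / 19356.1116 ≈ 0.204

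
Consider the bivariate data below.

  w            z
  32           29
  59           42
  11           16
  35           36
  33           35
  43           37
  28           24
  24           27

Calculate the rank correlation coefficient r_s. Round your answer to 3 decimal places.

0.976

Rank w: 4, 8, 1, 6, 5, 7, 3, 2
Rank z: 4, 8, 1, 6, 5, 7, 2, 3
d = rank(w) − rank(z): 0, 0, 0, 0, 0, 0, 1, -1; Σd² = 2
ρ = 1 − 6Σd² / [n(n²−1)] = 1 − 6×2 / (8×63) = 1 − 12/504 ≈ 0.976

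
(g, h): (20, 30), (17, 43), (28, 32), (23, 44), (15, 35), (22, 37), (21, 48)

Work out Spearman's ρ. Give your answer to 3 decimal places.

Rank g: 3, 2, 7, 6, 1, 5, 4
Rank h: 1, 5, 2, 6, 3, 4, 7
d = rank(g) − rank(h): 2, -3, 5, 0, -2, 1, -3; Σd² = 52
ρ = 1 − 6Σd² / [n(n²−1)] = 1 − 6×52 / (7×48) = 1 − 312/336 ≈ 0.071

0.071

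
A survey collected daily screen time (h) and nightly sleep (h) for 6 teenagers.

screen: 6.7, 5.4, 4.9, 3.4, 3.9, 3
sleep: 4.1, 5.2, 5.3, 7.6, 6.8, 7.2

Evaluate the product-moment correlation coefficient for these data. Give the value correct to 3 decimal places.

-0.972

n = 6, Σx = 27.3, Σy = 36.2, Σx² = 133.83, Σy² = 227.78, Σxy = 155.48
nΣxy − ΣxΣy = 932.88 − 988.26 = -55.38
nΣx² − (Σx)² = 802.98 − 745.29 = 57.69; nΣy² − (Σy)² = 1366.68 − 1310.44 = 56.24
r = -55.38 / √(57.69 × 56.24) = -55.38 / 56.9604 ≈ -0.972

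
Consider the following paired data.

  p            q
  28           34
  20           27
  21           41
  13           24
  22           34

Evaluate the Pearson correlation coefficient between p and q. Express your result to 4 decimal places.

0.5946

n = 5, Σp = 104, Σq = 160, Σp² = 2278, Σq² = 5298, Σpq = 3413
nΣpq − ΣpΣq = 17065 − 16640 = 425
nΣp² − (Σp)² = 11390 − 10816 = 574; nΣq² − (Σq)² = 26490 − 25600 = 890
r = 425 / √(574 × 890) = 425 / 714.7447 ≈ 0.5946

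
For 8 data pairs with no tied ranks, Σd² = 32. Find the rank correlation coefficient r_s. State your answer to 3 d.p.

0.619

ρ = 1 − 6Σd² / [n(n²−1)] = 1 − 6×32 / (8×63)
  = 1 − 192/504 = 1 − 0.3810 ≈ 0.619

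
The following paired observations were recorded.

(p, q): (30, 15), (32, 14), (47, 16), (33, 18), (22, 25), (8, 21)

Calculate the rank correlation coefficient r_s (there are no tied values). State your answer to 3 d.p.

-0.486

Rank p: 3, 4, 6, 5, 2, 1
Rank q: 2, 1, 3, 4, 6, 5
d = rank(p) − rank(q): 1, 3, 3, 1, -4, -4; Σd² = 52
ρ = 1 − 6Σd² / [n(n²−1)] = 1 − 6×52 / (6×35) = 1 − 312/210 ≈ -0.486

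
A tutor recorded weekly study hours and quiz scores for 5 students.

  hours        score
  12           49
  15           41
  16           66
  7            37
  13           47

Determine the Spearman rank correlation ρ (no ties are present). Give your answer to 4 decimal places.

0.6000

Rank hours: 2, 4, 5, 1, 3
Rank score: 4, 2, 5, 1, 3
d = rank(hours) − rank(score): -2, 2, 0, 0, 0; Σd² = 8
ρ = 1 − 6Σd² / [n(n²−1)] = 1 − 6×8 / (5×24) = 1 − 48/120 ≈ 0.6000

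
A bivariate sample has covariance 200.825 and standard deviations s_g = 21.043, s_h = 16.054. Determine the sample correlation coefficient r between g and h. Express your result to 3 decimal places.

0.594

r = Cov(g,h) / (s_g · s_h) = 200.825 / (21.043 × 16.054)
  = 200.825 / 337.8243 ≈ 0.594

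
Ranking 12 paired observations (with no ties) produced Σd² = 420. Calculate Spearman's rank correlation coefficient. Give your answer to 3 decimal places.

-0.469

ρ = 1 − 6Σd² / [n(n²−1)] = 1 − 6×420 / (12×143)
  = 1 − 2520/1716 = 1 − 1.4685 ≈ -0.469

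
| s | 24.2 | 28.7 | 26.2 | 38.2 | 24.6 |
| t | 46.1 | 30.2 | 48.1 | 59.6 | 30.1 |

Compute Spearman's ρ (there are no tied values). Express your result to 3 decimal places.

Rank s: 1, 4, 3, 5, 2
Rank t: 3, 2, 4, 5, 1
d = rank(s) − rank(t): -2, 2, -1, 0, 1; Σd² = 10
ρ = 1 − 6Σd² / [n(n²−1)] = 1 − 6×10 / (5×24) = 1 − 60/120 ≈ 0.500

0.500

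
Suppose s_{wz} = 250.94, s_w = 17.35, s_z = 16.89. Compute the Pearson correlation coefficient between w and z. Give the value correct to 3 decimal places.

r = Cov(w,z) / (s_w · s_z) = 250.94 / (17.35 × 16.89)
  = 250.94 / 293.0415 ≈ 0.856

0.856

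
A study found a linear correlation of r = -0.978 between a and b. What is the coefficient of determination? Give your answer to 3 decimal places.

r² = (-0.978)² = 0.956

0.956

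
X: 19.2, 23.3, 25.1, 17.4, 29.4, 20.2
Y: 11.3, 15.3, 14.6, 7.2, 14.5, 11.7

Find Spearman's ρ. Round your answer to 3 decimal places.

Rank X: 2, 4, 5, 1, 6, 3
Rank Y: 2, 6, 5, 1, 4, 3
d = rank(X) − rank(Y): 0, -2, 0, 0, 2, 0; Σd² = 8
ρ = 1 − 6Σd² / [n(n²−1)] = 1 − 6×8 / (6×35) = 1 − 48/210 ≈ 0.771

0.771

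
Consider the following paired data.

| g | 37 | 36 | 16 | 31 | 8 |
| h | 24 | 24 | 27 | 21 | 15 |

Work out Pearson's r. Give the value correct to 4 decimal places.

0.4817

n = 5, Σg = 128, Σh = 111, Σg² = 3946, Σh² = 2547, Σgh = 2955
nΣgh − ΣgΣh = 14775 − 14208 = 567
nΣg² − (Σg)² = 19730 − 16384 = 3346; nΣh² − (Σh)² = 12735 − 12321 = 414
r = 567 / √(3346 × 414) = 567 / 1176.9639 ≈ 0.4817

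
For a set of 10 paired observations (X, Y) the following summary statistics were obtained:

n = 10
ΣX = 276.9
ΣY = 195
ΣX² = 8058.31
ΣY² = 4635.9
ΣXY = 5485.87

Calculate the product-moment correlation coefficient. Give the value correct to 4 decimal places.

r = (nΣXY − ΣXΣY) / √[(nΣX² − (ΣX)²)(nΣY² − (ΣY)²)]
Numerator: 10×5485.87 − 276.9×195 = 863.2
Denominator: √[(80583.1 − 76673.61)(46359 − 38025)] = √[3909.49 × 8334] = 5708.0373
r = 863.2 / 5708.0373 ≈ 0.1512

0.1512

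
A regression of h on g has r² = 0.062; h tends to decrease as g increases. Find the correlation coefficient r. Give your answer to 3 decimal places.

|r| = √0.062 = 0.249
The association is negative, so r = −0.249.

-0.249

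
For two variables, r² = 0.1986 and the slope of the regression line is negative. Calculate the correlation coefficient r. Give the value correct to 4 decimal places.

-0.4456

|r| = √0.1986 = 0.4456
The association is negative, so r = −0.4456.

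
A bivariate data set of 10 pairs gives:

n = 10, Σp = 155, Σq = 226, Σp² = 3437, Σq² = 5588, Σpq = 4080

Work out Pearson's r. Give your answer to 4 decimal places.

r = (nΣpq − ΣpΣq) / √[(nΣp² − (Σp)²)(nΣq² − (Σq)²)]
Numerator: 10×4080 − 155×226 = 5770
Denominator: √[(34370 − 24025)(55880 − 51076)] = √[10345 × 4804] = 7049.6369
r = 5770 / 7049.6369 ≈ 0.8185

0.8185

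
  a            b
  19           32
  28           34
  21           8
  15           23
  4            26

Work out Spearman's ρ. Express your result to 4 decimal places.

0.3000

Rank a: 3, 5, 4, 2, 1
Rank b: 4, 5, 1, 2, 3
d = rank(a) − rank(b): -1, 0, 3, 0, -2; Σd² = 14
ρ = 1 − 6Σd² / [n(n²−1)] = 1 − 6×14 / (5×24) = 1 − 84/120 ≈ 0.3000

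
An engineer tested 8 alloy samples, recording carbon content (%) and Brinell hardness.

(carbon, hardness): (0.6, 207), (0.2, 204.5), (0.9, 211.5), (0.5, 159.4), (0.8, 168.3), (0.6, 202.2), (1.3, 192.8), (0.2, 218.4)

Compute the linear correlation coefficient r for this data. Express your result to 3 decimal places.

-0.217

n = 8, Σx = 5.1, Σy = 1564.1, Σx² = 4.19, Σy² = 308889.99, Σxy = 985.43
nΣxy − ΣxΣy = 7883.44 − 7976.91 = -93.47
nΣx² − (Σx)² = 33.52 − 26.01 = 7.51; nΣy² − (Σy)² = 2471119.92 − 2446408.81 = 24711.11
r = -93.47 / √(7.51 × 24711.11) = -93.47 / 430.7905 ≈ -0.217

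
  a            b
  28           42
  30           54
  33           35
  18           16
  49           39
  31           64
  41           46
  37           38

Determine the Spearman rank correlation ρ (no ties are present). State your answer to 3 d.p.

0.095

Rank a: 2, 3, 5, 1, 8, 4, 7, 6
Rank b: 5, 7, 2, 1, 4, 8, 6, 3
d = rank(a) − rank(b): -3, -4, 3, 0, 4, -4, 1, 3; Σd² = 76
ρ = 1 − 6Σd² / [n(n²−1)] = 1 − 6×76 / (8×63) = 1 − 456/504 ≈ 0.095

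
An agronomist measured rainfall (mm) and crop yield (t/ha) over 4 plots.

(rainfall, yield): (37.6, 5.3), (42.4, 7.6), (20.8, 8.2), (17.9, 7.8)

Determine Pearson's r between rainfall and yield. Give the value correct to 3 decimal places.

n = 4, Σx = 118.7, Σy = 28.9, Σx² = 3964.57, Σy² = 213.93, Σxy = 831.7
nΣxy − ΣxΣy = 3326.8 − 3430.43 = -103.63
nΣx² − (Σx)² = 15858.28 − 14089.69 = 1768.59; nΣy² − (Σy)² = 855.72 − 835.21 = 20.51
r = -103.63 / √(1768.59 × 20.51) = -103.63 / 190.4568 ≈ -0.544

-0.544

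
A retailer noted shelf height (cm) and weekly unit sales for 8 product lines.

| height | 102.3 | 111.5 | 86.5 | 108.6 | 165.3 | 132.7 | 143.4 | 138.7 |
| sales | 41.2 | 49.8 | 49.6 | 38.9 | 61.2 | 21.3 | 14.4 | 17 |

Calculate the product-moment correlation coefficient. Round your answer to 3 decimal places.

-0.200

n = 8, Σx = 989, Σy = 293.4, Σx² = 126908.38, Σy² = 12846.34, Σxy = 35648.13
nΣxy − ΣxΣy = 285185.04 − 290172.6 = -4987.56
nΣx² − (Σx)² = 1015267.04 − 978121 = 37146.04; nΣy² − (Σy)² = 102770.72 − 86083.56 = 16687.16
r = -4987.56 / √(37146.04 × 16687.16) = -4987.56 / 24897.0262 ≈ -0.200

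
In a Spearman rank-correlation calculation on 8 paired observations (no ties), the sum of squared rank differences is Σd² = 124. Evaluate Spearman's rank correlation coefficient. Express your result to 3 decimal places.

-0.476

ρ = 1 − 6Σd² / [n(n²−1)] = 1 − 6×124 / (8×63)
  = 1 − 744/504 = 1 − 1.4762 ≈ -0.476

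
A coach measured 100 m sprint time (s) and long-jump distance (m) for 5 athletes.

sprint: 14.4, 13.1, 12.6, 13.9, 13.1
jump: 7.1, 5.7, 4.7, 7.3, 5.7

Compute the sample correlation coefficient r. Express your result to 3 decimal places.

n = 5, Σx = 67.1, Σy = 30.5, Σx² = 902.55, Σy² = 190.77, Σxy = 412.27
nΣxy − ΣxΣy = 2061.35 − 2046.55 = 14.8
nΣx² − (Σx)² = 4512.75 − 4502.41 = 10.34; nΣy² − (Σy)² = 953.85 − 930.25 = 23.6
r = 14.8 / √(10.34 × 23.6) = 14.8 / 15.6213 ≈ 0.947

0.947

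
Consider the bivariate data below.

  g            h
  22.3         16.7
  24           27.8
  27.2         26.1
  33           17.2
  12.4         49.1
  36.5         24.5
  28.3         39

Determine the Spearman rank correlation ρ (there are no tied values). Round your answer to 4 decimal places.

Rank g: 2, 3, 4, 6, 1, 7, 5
Rank h: 1, 5, 4, 2, 7, 3, 6
d = rank(g) − rank(h): 1, -2, 0, 4, -6, 4, -1; Σd² = 74
ρ = 1 − 6Σd² / [n(n²−1)] = 1 − 6×74 / (7×48) = 1 − 444/336 ≈ -0.3214

-0.3214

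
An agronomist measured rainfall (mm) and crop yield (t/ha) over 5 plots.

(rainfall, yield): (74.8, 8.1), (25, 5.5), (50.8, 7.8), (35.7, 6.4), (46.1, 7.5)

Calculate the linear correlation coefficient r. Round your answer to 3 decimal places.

n = 5, Σx = 232.4, Σy = 35.3, Σx² = 12200.38, Σy² = 253.91, Σxy = 1713.85
nΣxy − ΣxΣy = 8569.25 − 8203.72 = 365.53
nΣx² − (Σx)² = 61001.9 − 54009.76 = 6992.14; nΣy² − (Σy)² = 1269.55 − 1246.09 = 23.46
r = 365.53 / √(6992.14 × 23.46) = 365.53 / 405.0131 ≈ 0.903

0.903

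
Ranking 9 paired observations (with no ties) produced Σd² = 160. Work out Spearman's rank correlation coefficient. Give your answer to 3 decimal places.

-0.333

ρ = 1 − 6Σd² / [n(n²−1)] = 1 − 6×160 / (9×80)
  = 1 − 960/720 = 1 − 1.3333 ≈ -0.333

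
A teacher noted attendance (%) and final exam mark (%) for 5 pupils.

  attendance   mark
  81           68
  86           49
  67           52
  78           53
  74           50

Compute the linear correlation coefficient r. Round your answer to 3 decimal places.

0.186

n = 5, Σx = 386, Σy = 272, Σx² = 30006, Σy² = 15038, Σxy = 21040
nΣxy − ΣxΣy = 105200 − 104992 = 208
nΣx² − (Σx)² = 150030 − 148996 = 1034; nΣy² − (Σy)² = 75190 − 73984 = 1206
r = 208 / √(1034 × 1206) = 208 / 1116.6933 ≈ 0.186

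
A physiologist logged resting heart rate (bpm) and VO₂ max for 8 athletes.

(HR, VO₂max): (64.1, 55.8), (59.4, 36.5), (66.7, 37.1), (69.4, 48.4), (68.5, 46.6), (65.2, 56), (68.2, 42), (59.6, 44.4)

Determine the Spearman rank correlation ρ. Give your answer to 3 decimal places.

Rank HR: 3, 1, 5, 8, 7, 4, 6, 2
Rank VO₂max: 7, 1, 2, 6, 5, 8, 3, 4
d = rank(HR) − rank(VO₂max): -4, 0, 3, 2, 2, -4, 3, -2; Σd² = 62
ρ = 1 − 6Σd² / [n(n²−1)] = 1 − 6×62 / (8×63) = 1 − 372/504 ≈ 0.262

0.262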